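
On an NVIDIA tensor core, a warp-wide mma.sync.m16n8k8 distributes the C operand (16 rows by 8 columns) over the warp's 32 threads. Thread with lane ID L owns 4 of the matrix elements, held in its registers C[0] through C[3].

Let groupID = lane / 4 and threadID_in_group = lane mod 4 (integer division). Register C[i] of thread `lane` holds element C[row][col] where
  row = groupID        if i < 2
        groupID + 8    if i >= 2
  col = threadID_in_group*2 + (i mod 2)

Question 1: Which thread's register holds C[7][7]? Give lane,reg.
r=7⇒gr=7,Rb=0  c=7⇒th=3,odd=1
L=7*4+3=31  i=0*2+1=1

31,1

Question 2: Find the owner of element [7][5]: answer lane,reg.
30,1

r: 7->gid=7,r8=0  c: 5->tid=2,i&1=1
L=7*4+2=30  i=0*2+1=1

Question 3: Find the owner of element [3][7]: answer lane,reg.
15,1

r:3=>grp=3,rB=0  c:7=>tig=3,lo=1
L=3*4+3=15  i=0*2+1=1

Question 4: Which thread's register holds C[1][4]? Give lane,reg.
6,0

r=1⇒gr=1,Rb=0  c=4⇒th=2,odd=0
L=1*4+2=6  i=0*2+0=0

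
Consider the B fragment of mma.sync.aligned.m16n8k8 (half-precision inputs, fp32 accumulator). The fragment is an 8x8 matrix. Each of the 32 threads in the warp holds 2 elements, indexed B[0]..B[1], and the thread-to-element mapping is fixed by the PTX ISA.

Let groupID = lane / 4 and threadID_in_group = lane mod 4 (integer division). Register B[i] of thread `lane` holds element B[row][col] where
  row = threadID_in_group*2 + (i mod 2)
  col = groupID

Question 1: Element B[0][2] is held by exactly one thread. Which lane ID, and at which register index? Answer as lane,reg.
8,0

c=2⇒gr=2  r=0⇒th=0,odd=0
L=2*4+0=8  i=0=0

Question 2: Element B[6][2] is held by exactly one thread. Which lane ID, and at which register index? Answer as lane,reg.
11,0

c: 2->gid=2  r: 6->tid=3,i&1=0
L=2*4+3=11  i=0=0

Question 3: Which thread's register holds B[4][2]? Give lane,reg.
10,0

c=2→G=2  r=4→T=2,p=0
L=2*4+2=10  i=0=0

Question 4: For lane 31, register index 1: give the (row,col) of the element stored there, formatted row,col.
31: grp=7,tig=3
[1] (3*2+1,7) = (7,7)

7,7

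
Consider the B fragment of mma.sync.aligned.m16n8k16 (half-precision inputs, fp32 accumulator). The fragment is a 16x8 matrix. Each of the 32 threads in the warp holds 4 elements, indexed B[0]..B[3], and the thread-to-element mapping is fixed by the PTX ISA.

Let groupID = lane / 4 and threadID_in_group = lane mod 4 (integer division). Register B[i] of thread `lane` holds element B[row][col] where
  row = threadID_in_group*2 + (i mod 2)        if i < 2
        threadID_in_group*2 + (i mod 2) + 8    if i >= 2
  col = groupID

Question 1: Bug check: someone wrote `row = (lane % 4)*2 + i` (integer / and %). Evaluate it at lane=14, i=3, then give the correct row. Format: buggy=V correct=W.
buggy=7 correct=13

`(lane % 4)*2 + i`[14,3]=>7
lane 14: grp=3 (14/4), tig=2 (14%4)
i=3: r=2*2+1+8=13, c=grp=3
row: 7 vs 13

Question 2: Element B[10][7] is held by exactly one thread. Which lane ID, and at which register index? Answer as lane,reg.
c: 7->gid=7  r: 10->r8=1,tid=1,i&1=0
L=7*4+1=29  i=1*2+0=2

29,2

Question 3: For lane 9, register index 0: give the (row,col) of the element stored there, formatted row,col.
2,2

lane 9->9/4=2, 9 mod 4=1
i=0  r:2·1+0+0->2  c:2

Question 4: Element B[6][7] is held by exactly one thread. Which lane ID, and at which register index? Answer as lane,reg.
c: 7->gid=7  r: 6->r8=0,tid=3,i&1=0
L=7*4+3=31  i=0*2+0=0

31,0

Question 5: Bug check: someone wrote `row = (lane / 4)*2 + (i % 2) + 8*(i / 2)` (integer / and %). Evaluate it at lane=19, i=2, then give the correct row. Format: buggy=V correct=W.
buggy=16 correct=14

`(lane / 4)*2 + (i % 2) + 8*(i / 2)`[19,2]->16
lane 19->19/4=4, 19 mod 4=3
i=2  r:2·3+0+8->14  c:4
row: 16 vs 14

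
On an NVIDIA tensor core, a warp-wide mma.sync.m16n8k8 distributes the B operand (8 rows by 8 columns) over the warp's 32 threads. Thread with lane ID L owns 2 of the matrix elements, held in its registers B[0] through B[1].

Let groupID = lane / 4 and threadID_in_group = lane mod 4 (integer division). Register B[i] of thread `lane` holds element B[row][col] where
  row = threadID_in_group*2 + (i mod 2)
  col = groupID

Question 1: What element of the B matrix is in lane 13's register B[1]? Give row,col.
3,3

13: G=3,T=1
[1] (1*2+1,3) = (3,3)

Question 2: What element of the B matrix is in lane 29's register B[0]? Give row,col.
2,7

29: gr=7,th=1
[0] (1*2+0,7) = (2,7)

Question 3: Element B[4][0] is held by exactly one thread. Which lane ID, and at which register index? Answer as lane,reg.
c=0→G=0  r=4→T=2,p=0
L=0*4+2=2  i=0=0

2,0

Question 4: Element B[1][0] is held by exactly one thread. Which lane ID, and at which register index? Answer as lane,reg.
c: 0->gid=0  r: 1->tid=0,i&1=1
L=0*4+0=0  i=1=1

0,1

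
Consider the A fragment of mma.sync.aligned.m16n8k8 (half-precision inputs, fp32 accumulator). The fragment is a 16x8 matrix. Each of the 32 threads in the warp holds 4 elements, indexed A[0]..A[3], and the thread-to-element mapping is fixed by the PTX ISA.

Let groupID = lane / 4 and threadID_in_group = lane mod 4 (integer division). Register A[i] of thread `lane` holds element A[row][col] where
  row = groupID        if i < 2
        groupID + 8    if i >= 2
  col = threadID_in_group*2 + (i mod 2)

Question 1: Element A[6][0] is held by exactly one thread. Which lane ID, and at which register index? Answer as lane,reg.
24,0

r=6⇒gr=6,Rb=0  c=0⇒th=0,odd=0
L=6*4+0=24  i=0*2+0=0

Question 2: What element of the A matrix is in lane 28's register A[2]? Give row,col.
15,0

28: g=7,t=0
[2] (7+8,0*2+0) = (15,0)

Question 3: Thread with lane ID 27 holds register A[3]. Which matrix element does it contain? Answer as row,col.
14,7

lane 27→27/4=6, 27 mod 4=3
i=3  r:6+8→14  c:2·3+1→7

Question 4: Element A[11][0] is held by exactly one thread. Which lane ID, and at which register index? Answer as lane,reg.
12,2

r=11->g=3,rb=1  c=0->t=0,b0=0
L=3*4+0=12  i=1*2+0=2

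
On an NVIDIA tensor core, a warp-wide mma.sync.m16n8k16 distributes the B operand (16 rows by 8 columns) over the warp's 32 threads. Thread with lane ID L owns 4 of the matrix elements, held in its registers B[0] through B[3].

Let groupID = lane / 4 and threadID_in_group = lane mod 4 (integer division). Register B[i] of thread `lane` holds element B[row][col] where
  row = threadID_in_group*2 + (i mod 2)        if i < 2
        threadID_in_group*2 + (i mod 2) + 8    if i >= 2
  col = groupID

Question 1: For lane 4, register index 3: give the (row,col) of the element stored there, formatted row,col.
L=4→G=4>>2=1, T=4&3=0
[3]→row 0·2+1+8=9  col G=1

9,1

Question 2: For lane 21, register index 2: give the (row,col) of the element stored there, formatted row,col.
lane 21->21/4=5, 21 mod 4=1
i=2  r:2·1+0+8->10  c:5

10,5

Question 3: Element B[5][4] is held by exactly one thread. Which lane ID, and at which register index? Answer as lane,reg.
18,1

c=4⇒gr=4  r=5⇒Rb=0,th=2,odd=1
L=4*4+2=18  i=0*2+1=1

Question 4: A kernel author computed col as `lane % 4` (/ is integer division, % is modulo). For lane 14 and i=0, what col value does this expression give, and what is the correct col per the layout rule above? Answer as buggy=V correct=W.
buggy=2 correct=3

`lane % 4`[14,0]→2
L=14→G=14>>2=3, T=14&3=2
[0]→row 2·2+0+0=4  col G=3
col: 2 vs 3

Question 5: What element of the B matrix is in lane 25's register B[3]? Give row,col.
lane 25: gr=6 (25/4), th=1 (25%4)
i=3: r=1*2+1+8=11, c=gr=6

11,6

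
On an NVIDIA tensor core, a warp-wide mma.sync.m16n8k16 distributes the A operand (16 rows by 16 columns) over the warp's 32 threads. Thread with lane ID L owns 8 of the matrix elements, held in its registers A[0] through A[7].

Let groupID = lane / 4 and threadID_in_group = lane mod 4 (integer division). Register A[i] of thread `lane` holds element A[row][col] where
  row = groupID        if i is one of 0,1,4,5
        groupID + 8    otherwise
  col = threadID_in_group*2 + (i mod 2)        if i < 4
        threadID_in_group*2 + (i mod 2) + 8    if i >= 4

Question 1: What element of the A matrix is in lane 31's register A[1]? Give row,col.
lane 31: G=7 (31/4), T=3 (31%4)
i=1: r=7+0=7, c=3*2+1+0=7

7,7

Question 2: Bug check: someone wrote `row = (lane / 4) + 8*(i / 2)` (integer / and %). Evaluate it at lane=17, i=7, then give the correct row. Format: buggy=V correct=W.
buggy=28 correct=12

`(lane / 4) + 8*(i / 2)`[17,7]->28
17: g=4,t=1
[7] (4+8,1*2+1+8) = (12,11)
row: 28 vs 12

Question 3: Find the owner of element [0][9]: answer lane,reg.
r=0⇒gr=0,Rb=0  c=9⇒Cb=1,th=0,odd=1
L=0*4+0=0  i=1*4+0*2+1=5

0,5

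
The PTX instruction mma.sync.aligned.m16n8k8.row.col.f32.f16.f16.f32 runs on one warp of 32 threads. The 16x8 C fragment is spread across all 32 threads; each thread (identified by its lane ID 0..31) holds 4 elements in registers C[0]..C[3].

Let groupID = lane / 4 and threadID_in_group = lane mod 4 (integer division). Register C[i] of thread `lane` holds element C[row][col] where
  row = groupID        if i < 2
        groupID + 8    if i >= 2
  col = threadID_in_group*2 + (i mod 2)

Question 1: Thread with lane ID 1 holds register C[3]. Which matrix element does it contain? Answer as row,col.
1: g=0,t=1
[3] (0+8,1*2+1) = (8,3)

8,3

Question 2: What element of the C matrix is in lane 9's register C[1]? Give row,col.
2,3

lane 9⇒9/4=2, 9 mod 4=1
i=1  r:2+0⇒2  c:2·1+1⇒3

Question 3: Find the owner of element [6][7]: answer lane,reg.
27,1

r=6⇒gr=6,Rb=0  c=7⇒th=3,odd=1
L=6*4+3=27  i=0*2+1=1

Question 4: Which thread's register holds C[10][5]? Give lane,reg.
10,3

r=10→G=2,rhi=1  c=5→T=2,p=1
L=2*4+2=10  i=1*2+1=3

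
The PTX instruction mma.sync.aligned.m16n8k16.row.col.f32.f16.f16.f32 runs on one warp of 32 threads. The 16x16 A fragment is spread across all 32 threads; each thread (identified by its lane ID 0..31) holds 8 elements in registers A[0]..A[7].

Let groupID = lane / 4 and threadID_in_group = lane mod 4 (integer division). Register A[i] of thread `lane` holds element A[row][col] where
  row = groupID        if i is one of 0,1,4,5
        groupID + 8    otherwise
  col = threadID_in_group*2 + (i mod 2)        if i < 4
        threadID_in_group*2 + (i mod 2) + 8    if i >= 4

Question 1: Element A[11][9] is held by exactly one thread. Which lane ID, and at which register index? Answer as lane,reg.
12,7

r=11→G=3,rhi=1  c=9→chi=1,T=0,p=1
L=3*4+0=12  i=1*4+1*2+1=7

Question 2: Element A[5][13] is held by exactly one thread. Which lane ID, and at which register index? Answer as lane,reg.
r=5->g=5,rb=0  c=13->cb=1,t=2,b0=1
L=5*4+2=22  i=1*4+0*2+1=5

22,5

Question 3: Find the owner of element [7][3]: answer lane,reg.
29,1

r=7→G=7,rhi=0  c=3→chi=0,T=1,p=1
L=7*4+1=29  i=0*4+0*2+1=1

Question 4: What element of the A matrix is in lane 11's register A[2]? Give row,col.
10,6

L=11→G=11>>2=2, T=11&3=3
[2]→row 2+8=10  col 3·2+0+0=6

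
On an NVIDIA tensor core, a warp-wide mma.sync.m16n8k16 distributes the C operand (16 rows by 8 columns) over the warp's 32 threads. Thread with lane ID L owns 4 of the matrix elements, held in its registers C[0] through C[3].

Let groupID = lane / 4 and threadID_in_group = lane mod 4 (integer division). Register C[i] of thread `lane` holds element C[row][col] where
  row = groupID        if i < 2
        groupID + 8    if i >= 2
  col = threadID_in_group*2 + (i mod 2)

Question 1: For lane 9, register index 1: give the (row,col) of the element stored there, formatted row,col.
2,3

lane 9->9/4=2, 9 mod 4=1
i=1  r:2+0->2  c:2·1+1->3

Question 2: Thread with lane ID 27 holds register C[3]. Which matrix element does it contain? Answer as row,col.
lane 27→27/4=6, 27 mod 4=3
i=3  r:6+8→14  c:2·3+1→7

14,7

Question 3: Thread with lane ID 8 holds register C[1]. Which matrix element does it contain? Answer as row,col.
2,1

lane 8: gr=2 (8/4), th=0 (8%4)
i=1: r=2+0=2, c=0*2+1=1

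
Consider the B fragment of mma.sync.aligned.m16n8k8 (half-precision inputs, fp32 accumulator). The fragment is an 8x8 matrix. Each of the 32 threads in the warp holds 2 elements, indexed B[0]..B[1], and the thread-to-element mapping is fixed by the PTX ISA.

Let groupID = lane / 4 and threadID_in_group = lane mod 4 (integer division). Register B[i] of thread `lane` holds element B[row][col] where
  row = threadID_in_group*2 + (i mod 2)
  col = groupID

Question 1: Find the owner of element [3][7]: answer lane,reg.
c=7→G=7  r=3→T=1,p=1
L=7*4+1=29  i=1=1

29,1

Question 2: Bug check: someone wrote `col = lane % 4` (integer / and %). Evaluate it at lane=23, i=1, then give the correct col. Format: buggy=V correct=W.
`lane % 4`[23,1]->3
23: gid=5,tid=3
[1] (3*2+1,5) = (7,5)
col: 3 vs 5

buggy=3 correct=5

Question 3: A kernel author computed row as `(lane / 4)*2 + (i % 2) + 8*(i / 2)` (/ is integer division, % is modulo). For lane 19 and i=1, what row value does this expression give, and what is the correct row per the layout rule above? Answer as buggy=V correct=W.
buggy=9 correct=7

`(lane / 4)*2 + (i % 2) + 8*(i / 2)`[19,1]→9
lane 19→19/4=4, 19 mod 4=3
i=1  r:2·3+1→7  c:4
row: 9 vs 7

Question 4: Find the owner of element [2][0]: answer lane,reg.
1,0

c: 0->gid=0  r: 2->tid=1,i&1=0
L=0*4+1=1  i=0=0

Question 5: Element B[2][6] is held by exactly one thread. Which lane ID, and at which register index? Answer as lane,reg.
c: 6->gid=6  r: 2->tid=1,i&1=0
L=6*4+1=25  i=0=0

25,0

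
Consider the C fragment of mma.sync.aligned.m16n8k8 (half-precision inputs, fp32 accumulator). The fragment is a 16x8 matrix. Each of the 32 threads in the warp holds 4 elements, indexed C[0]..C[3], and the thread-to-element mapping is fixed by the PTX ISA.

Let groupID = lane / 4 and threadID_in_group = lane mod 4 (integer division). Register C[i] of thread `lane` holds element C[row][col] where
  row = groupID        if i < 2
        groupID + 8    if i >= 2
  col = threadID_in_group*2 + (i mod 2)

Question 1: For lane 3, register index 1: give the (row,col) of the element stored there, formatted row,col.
lane 3→3/4=0, 3 mod 4=3
i=1  r:0+0→0  c:2·3+1→7

0,7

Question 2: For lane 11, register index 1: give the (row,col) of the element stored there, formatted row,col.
2,7

11: g=2,t=3
[1] (2+0,3*2+1) = (2,7)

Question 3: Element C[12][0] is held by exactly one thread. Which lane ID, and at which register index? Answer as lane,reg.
16,2

r=12->g=4,rb=1  c=0->t=0,b0=0
L=4*4+0=16  i=1*2+0=2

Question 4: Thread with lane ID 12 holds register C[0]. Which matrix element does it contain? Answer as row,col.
3,0

L=12→G=12>>2=3, T=12&3=0
[0]→row 3+0=3  col 0·2+0=0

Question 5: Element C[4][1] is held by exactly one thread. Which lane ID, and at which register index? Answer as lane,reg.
16,1

r=4→G=4,rhi=0  c=1→T=0,p=1
L=4*4+0=16  i=0*2+1=1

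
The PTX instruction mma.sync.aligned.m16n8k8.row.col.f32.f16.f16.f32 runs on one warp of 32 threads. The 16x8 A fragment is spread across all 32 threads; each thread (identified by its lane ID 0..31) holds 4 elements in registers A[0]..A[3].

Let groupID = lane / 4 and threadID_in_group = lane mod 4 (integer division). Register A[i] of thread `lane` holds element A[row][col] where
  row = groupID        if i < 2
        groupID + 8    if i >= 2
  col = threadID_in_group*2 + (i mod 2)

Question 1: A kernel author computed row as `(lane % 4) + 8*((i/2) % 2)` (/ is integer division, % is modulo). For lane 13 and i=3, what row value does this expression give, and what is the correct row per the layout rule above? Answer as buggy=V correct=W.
`(lane % 4) + 8*((i/2) % 2)`[13,3]=>9
lane 13: grp=3 (13/4), tig=1 (13%4)
i=3: r=3+8=11, c=1*2+1=3
row: 9 vs 11

buggy=9 correct=11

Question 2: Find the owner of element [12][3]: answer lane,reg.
17,3

r=12⇒gr=4,Rb=1  c=3⇒th=1,odd=1
L=4*4+1=17  i=1*2+1=3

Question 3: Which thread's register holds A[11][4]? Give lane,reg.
14,2

r=11→G=3,rhi=1  c=4→T=2,p=0
L=3*4+2=14  i=1*2+0=2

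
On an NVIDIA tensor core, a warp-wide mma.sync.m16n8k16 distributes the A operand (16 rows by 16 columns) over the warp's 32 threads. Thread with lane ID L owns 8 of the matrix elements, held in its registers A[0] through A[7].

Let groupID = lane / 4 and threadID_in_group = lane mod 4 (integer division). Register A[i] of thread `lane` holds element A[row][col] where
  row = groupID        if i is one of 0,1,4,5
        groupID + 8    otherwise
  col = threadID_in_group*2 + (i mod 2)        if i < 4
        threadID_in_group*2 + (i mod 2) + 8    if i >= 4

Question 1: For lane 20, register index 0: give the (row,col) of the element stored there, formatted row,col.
5,0

L=20->gid=20>>2=5, tid=20&3=0
[0]->row 5+0=5  col 0·2+0+0=0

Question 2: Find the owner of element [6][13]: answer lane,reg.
26,5

r=6->g=6,rb=0  c=13->cb=1,t=2,b0=1
L=6*4+2=26  i=1*4+0*2+1=5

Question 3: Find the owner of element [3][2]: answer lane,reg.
13,0

r=3->g=3,rb=0  c=2->cb=0,t=1,b0=0
L=3*4+1=13  i=0*4+0*2+0=0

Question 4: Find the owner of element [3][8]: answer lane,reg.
r: 3->gid=3,r8=0  c: 8->c8=1,tid=0,i&1=0
L=3*4+0=12  i=1*4+0*2+0=4

12,4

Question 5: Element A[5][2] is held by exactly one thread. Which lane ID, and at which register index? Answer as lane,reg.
21,0

r:5=>grp=5,rB=0  c:2=>cB=0,tig=1,lo=0
L=5*4+1=21  i=0*4+0*2+0=0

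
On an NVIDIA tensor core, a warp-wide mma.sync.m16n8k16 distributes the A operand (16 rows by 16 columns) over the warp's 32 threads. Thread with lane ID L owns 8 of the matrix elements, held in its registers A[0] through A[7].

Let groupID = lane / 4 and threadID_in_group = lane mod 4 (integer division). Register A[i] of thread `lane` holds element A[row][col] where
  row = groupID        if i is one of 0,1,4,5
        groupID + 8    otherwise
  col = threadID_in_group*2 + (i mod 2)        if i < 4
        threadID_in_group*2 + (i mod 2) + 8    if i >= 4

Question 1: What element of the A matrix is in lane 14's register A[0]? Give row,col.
3,4

lane 14: g=3 (14/4), t=2 (14%4)
i=0: r=3+0=3, c=2*2+0+0=4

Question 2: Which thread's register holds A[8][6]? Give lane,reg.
r=8->g=0,rb=1  c=6->cb=0,t=3,b0=0
L=0*4+3=3  i=0*4+1*2+0=2

3,2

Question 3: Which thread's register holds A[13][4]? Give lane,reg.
22,2

r=13⇒gr=5,Rb=1  c=4⇒Cb=0,th=2,odd=0
L=5*4+2=22  i=0*4+1*2+0=2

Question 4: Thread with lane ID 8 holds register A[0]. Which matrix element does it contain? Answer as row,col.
2,0

L=8→G=8>>2=2, T=8&3=0
[0]→row 2+0=2  col 0·2+0+0=0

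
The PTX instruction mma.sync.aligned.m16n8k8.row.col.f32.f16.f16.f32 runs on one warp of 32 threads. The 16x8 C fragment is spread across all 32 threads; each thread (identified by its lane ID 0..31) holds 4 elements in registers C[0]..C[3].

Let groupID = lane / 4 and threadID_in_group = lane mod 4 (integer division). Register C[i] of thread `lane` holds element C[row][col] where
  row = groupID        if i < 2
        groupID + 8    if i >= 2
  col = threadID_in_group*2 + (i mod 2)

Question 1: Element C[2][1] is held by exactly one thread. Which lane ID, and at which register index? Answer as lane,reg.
r: 2->gid=2,r8=0  c: 1->tid=0,i&1=1
L=2*4+0=8  i=0*2+1=1

8,1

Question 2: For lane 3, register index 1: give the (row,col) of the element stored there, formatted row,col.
0,7

3: gid=0,tid=3
[1] (0+0,3*2+1) = (0,7)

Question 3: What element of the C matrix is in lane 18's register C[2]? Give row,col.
lane 18->18/4=4, 18 mod 4=2
i=2  r:4+8->12  c:2·2+0->4

12,4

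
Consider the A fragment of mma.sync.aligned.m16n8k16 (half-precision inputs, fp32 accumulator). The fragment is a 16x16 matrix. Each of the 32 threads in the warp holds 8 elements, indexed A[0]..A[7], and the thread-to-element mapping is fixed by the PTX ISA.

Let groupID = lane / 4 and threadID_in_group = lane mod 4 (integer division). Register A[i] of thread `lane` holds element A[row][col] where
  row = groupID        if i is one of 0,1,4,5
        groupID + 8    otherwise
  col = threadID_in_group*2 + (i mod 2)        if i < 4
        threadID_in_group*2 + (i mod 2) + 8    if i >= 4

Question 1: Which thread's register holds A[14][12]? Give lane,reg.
26,6

r:14=>grp=6,rB=1  c:12=>cB=1,tig=2,lo=0
L=6*4+2=26  i=1*4+1*2+0=6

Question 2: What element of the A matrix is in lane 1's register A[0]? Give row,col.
1: G=0,T=1
[0] (0+0,1*2+0+0) = (0,2)

0,2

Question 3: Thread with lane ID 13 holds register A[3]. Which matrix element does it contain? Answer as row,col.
11,3

lane 13=>13/4=3, 13 mod 4=1
i=3  r:3+8=>11  c:2·1+1+0=>3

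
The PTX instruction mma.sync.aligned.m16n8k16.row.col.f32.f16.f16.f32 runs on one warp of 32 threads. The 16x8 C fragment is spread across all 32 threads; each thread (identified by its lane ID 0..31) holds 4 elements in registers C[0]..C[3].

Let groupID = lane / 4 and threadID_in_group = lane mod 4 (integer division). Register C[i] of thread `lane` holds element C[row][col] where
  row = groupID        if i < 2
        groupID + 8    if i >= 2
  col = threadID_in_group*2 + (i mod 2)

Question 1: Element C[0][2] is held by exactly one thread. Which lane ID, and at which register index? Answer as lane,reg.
r=0->g=0,rb=0  c=2->t=1,b0=0
L=0*4+1=1  i=0*2+0=0

1,0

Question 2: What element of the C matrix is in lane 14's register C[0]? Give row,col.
3,4

14: grp=3,tig=2
[0] (3+0,2*2+0) = (3,4)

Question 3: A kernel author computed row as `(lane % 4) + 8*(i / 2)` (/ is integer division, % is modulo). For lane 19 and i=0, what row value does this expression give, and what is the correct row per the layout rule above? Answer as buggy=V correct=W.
`(lane % 4) + 8*(i / 2)`[19,0]→3
lane 19: G=4 (19/4), T=3 (19%4)
i=0: r=4+0=4, c=3*2+0=6
row: 3 vs 4

buggy=3 correct=4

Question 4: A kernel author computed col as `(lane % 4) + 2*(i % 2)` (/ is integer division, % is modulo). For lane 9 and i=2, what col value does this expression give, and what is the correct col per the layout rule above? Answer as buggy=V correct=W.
`(lane % 4) + 2*(i % 2)`[9,2]->1
lane 9: g=2 (9/4), t=1 (9%4)
i=2: r=2+8=10, c=1*2+0=2
col: 1 vs 2

buggy=1 correct=2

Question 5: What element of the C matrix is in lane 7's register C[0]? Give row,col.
7: g=1,t=3
[0] (1+0,3*2+0) = (1,6)

1,6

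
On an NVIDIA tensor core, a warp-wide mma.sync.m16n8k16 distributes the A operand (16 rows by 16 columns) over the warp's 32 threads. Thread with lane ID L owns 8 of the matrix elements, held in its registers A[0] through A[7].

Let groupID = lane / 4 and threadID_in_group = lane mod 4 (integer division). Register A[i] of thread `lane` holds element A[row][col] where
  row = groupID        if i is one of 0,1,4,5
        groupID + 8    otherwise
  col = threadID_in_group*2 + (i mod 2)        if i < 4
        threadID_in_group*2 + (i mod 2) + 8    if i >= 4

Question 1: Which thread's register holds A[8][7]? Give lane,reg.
3,3

r=8⇒gr=0,Rb=1  c=7⇒Cb=0,th=3,odd=1
L=0*4+3=3  i=0*4+1*2+1=3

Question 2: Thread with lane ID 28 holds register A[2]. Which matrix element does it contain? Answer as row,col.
15,0

L=28→G=28>>2=7, T=28&3=0
[2]→row 7+8=15  col 0·2+0+0=0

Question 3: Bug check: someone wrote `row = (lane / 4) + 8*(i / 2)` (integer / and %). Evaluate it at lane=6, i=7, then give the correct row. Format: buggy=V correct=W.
buggy=25 correct=9

`(lane / 4) + 8*(i / 2)`[6,7]->25
lane 6->6/4=1, 6 mod 4=2
i=7  r:1+8->9  c:2·2+1+8->13
row: 25 vs 9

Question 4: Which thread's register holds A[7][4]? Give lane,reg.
r=7→G=7,rhi=0  c=4→chi=0,T=2,p=0
L=7*4+2=30  i=0*4+0*2+0=0

30,0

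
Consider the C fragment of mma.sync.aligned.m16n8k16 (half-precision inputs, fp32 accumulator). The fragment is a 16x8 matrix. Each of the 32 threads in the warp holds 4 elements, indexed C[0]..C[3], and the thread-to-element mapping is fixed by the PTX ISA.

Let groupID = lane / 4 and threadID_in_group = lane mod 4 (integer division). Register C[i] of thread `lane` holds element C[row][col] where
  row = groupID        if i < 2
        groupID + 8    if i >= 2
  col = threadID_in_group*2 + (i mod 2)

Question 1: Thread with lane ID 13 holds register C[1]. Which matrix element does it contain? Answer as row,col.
3,3

13: grp=3,tig=1
[1] (3+0,1*2+1) = (3,3)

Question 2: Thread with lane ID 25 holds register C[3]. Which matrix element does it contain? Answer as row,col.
14,3

25: g=6,t=1
[3] (6+8,1*2+1) = (14,3)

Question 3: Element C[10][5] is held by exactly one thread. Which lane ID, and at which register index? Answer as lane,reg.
10,3

r=10->g=2,rb=1  c=5->t=2,b0=1
L=2*4+2=10  i=1*2+1=3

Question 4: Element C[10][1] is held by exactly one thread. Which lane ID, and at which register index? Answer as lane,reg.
8,3

r:10=>grp=2,rB=1  c:1=>tig=0,lo=1
L=2*4+0=8  i=1*2+1=3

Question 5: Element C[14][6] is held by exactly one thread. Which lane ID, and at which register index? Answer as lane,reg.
27,2

r=14⇒gr=6,Rb=1  c=6⇒th=3,odd=0
L=6*4+3=27  i=1*2+0=2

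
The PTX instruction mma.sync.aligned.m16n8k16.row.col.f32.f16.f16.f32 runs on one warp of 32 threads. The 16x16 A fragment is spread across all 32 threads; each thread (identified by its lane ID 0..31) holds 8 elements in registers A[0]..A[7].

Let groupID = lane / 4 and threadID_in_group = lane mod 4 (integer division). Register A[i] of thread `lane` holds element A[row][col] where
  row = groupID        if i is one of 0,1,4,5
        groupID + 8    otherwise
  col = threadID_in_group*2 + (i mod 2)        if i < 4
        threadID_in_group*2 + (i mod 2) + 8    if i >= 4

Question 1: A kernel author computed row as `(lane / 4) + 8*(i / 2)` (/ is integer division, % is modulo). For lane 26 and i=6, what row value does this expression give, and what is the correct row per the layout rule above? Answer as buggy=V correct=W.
buggy=30 correct=14

`(lane / 4) + 8*(i / 2)`[26,6]->30
L=26->g=26>>2=6, t=26&3=2
[6]->row 6+8=14  col 2·2+0+8=12
row: 30 vs 14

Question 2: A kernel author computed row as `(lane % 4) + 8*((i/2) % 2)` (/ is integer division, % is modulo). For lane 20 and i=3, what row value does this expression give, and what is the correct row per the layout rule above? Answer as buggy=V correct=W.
`(lane % 4) + 8*((i/2) % 2)`[20,3]->8
lane 20: g=5 (20/4), t=0 (20%4)
i=3: r=5+8=13, c=0*2+1+0=1
row: 8 vs 13

buggy=8 correct=13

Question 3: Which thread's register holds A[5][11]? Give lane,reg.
21,5

r=5⇒gr=5,Rb=0  c=11⇒Cb=1,th=1,odd=1
L=5*4+1=21  i=1*4+0*2+1=5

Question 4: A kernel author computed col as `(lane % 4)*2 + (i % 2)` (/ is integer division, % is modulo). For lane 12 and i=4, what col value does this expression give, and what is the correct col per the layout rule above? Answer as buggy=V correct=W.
`(lane % 4)*2 + (i % 2)`[12,4]⇒0
L=12⇒gr=12>>2=3, th=12&3=0
[4]⇒row 3+0=3  col 0·2+0+8=8
col: 0 vs 8

buggy=0 correct=8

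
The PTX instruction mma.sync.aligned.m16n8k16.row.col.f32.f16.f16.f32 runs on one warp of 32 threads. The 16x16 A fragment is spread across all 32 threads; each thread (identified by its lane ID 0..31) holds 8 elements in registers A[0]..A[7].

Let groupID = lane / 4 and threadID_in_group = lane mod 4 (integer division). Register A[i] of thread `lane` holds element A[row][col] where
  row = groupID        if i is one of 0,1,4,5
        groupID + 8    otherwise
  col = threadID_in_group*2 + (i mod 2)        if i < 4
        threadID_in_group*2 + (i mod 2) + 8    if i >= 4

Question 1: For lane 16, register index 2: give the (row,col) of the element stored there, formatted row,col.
lane 16->16/4=4, 16 mod 4=0
i=2  r:4+8->12  c:2·0+0+0->0

12,0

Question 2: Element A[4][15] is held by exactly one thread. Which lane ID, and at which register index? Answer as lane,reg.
19,5

r:4=>grp=4,rB=0  c:15=>cB=1,tig=3,lo=1
L=4*4+3=19  i=1*4+0*2+1=5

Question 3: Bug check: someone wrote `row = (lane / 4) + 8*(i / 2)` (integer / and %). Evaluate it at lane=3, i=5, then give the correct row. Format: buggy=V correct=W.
`(lane / 4) + 8*(i / 2)`[3,5]=>16
3: grp=0,tig=3
[5] (0+0,3*2+1+8) = (0,15)
row: 16 vs 0

buggy=16 correct=0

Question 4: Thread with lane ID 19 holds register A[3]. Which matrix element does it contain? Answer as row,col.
19: gr=4,th=3
[3] (4+8,3*2+1+0) = (12,7)

12,7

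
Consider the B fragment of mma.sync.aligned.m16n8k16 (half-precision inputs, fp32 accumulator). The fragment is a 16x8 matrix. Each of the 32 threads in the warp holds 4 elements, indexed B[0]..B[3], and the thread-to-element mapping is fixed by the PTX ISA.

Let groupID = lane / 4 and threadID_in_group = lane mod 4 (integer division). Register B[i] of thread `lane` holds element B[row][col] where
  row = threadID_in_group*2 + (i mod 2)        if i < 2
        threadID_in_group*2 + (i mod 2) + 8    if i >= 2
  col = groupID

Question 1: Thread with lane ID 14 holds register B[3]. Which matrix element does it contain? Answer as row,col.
lane 14: gr=3 (14/4), th=2 (14%4)
i=3: r=2*2+1+8=13, c=gr=3

13,3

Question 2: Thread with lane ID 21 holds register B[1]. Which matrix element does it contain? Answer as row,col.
3,5

lane 21->21/4=5, 21 mod 4=1
i=1  r:2·1+1+0->3  c:5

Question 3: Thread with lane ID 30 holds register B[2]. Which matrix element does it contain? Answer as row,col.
12,7

lane 30: gr=7 (30/4), th=2 (30%4)
i=2: r=2*2+0+8=12, c=gr=7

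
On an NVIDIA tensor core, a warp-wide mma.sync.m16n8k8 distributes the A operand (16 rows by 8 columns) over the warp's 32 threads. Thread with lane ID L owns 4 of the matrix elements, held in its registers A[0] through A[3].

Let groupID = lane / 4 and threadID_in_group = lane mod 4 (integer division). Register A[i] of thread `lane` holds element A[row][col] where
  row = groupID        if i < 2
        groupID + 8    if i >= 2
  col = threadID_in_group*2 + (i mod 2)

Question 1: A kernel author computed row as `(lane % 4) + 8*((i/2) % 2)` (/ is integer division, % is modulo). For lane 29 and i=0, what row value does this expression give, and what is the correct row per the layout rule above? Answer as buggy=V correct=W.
buggy=1 correct=7

`(lane % 4) + 8*((i/2) % 2)`[29,0]->1
lane 29->29/4=7, 29 mod 4=1
i=0  r:7+0->7  c:2·1+0->2
row: 1 vs 7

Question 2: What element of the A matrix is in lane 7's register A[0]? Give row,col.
1,6

L=7⇒gr=7>>2=1, th=7&3=3
[0]⇒row 1+0=1  col 3·2+0=6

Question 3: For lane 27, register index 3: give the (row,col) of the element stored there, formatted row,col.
L=27->g=27>>2=6, t=27&3=3
[3]->row 6+8=14  col 3·2+1=7

14,7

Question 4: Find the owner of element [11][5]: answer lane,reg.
r:11=>grp=3,rB=1  c:5=>tig=2,lo=1
L=3*4+2=14  i=1*2+1=3

14,3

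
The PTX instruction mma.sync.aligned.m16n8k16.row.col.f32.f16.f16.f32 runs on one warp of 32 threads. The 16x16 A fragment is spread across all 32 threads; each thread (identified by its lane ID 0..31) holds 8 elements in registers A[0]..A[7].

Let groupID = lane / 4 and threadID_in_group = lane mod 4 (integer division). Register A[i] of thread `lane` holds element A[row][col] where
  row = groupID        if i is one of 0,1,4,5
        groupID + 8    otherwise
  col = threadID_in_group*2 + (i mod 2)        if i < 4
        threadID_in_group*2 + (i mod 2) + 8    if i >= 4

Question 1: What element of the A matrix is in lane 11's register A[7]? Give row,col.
11: G=2,T=3
[7] (2+8,3*2+1+8) = (10,15)

10,15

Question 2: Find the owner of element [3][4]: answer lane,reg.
r: 3->gid=3,r8=0  c: 4->c8=0,tid=2,i&1=0
L=3*4+2=14  i=0*4+0*2+0=0

14,0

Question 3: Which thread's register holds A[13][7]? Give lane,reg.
r:13=>grp=5,rB=1  c:7=>cB=0,tig=3,lo=1
L=5*4+3=23  i=0*4+1*2+1=3

23,3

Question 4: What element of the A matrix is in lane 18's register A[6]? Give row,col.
lane 18: grp=4 (18/4), tig=2 (18%4)
i=6: r=4+8=12, c=2*2+0+8=12

12,12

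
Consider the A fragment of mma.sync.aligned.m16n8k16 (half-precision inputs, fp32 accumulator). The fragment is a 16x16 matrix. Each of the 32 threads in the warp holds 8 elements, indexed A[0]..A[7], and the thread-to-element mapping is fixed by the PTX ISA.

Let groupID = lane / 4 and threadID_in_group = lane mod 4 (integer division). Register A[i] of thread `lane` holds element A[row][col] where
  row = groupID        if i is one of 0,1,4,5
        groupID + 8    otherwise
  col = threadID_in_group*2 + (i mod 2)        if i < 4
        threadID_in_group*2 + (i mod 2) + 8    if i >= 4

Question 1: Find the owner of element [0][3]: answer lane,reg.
r:0=>grp=0,rB=0  c:3=>cB=0,tig=1,lo=1
L=0*4+1=1  i=0*4+0*2+1=1

1,1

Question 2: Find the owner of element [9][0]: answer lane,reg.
r=9⇒gr=1,Rb=1  c=0⇒Cb=0,th=0,odd=0
L=1*4+0=4  i=0*4+1*2+0=2

4,2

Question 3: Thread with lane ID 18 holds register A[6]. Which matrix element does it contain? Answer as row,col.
12,12

lane 18->18/4=4, 18 mod 4=2
i=6  r:4+8->12  c:2·2+0+8->12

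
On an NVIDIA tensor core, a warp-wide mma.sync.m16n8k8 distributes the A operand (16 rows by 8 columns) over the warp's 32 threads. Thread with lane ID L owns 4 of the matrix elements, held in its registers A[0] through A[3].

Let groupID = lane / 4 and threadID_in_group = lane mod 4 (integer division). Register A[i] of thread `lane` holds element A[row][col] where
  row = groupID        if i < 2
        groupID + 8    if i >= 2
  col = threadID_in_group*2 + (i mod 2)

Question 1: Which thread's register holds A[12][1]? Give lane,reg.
16,3

r=12→G=4,rhi=1  c=1→T=0,p=1
L=4*4+0=16  i=1*2+1=3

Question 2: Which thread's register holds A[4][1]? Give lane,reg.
r:4=>grp=4,rB=0  c:1=>tig=0,lo=1
L=4*4+0=16  i=0*2+1=1

16,1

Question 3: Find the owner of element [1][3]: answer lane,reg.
5,1

r: 1->gid=1,r8=0  c: 3->tid=1,i&1=1
L=1*4+1=5  i=0*2+1=1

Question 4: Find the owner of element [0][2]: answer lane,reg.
1,0

r=0->g=0,rb=0  c=2->t=1,b0=0
L=0*4+1=1  i=0*2+0=0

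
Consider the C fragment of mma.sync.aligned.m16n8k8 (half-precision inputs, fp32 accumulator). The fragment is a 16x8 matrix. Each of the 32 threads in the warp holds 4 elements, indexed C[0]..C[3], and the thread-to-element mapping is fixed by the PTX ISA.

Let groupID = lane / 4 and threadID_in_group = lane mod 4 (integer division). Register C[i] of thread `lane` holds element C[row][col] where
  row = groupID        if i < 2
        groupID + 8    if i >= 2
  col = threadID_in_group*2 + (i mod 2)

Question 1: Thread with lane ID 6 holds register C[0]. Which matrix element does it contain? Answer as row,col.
1,4

6: g=1,t=2
[0] (1+0,2*2+0) = (1,4)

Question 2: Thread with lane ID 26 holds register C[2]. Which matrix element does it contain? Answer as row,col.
26: g=6,t=2
[2] (6+8,2*2+0) = (14,4)

14,4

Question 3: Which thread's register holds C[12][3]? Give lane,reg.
r=12⇒gr=4,Rb=1  c=3⇒th=1,odd=1
L=4*4+1=17  i=1*2+1=3

17,3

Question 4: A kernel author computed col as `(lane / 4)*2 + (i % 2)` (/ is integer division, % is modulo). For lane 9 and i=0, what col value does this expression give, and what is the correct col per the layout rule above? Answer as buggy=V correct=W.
`(lane / 4)*2 + (i % 2)`[9,0]->4
lane 9: gid=2 (9/4), tid=1 (9%4)
i=0: r=2+0=2, c=1*2+0=2
col: 4 vs 2

buggy=4 correct=2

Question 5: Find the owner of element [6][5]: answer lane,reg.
26,1

r=6→G=6,rhi=0  c=5→T=2,p=1
L=6*4+2=26  i=0*2+1=1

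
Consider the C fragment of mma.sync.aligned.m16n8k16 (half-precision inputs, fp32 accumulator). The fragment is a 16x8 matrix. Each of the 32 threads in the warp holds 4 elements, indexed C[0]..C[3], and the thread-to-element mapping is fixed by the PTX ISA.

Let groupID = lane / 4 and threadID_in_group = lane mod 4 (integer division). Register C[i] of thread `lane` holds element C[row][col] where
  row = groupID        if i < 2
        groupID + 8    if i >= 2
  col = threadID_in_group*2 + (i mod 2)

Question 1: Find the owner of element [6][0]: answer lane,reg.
24,0

r=6⇒gr=6,Rb=0  c=0⇒th=0,odd=0
L=6*4+0=24  i=0*2+0=0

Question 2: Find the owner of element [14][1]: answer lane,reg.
r=14→G=6,rhi=1  c=1→T=0,p=1
L=6*4+0=24  i=1*2+1=3

24,3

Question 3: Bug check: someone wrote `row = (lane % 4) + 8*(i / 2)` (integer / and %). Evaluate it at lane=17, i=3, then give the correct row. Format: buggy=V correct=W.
buggy=9 correct=12

`(lane % 4) + 8*(i / 2)`[17,3]->9
lane 17->17/4=4, 17 mod 4=1
i=3  r:4+8->12  c:2·1+1->3
row: 9 vs 12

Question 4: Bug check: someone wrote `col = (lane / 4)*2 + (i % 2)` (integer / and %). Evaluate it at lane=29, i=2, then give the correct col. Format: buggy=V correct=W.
`(lane / 4)*2 + (i % 2)`[29,2]=>14
L=29=>grp=29>>2=7, tig=29&3=1
[2]=>row 7+8=15  col 1·2+0=2
col: 14 vs 2

buggy=14 correct=2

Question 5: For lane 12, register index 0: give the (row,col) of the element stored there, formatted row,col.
3,0

lane 12→12/4=3, 12 mod 4=0
i=0  r:3+0→3  c:2·0+0→0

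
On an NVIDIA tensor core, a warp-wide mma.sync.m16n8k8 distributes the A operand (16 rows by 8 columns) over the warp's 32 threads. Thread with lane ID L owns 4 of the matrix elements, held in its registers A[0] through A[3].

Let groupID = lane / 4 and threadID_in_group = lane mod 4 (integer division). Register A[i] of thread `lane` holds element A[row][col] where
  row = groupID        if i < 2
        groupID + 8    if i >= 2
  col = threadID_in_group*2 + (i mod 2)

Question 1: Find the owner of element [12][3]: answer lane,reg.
r:12=>grp=4,rB=1  c:3=>tig=1,lo=1
L=4*4+1=17  i=1*2+1=3

17,3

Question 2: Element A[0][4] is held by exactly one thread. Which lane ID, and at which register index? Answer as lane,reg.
2,0

r=0→G=0,rhi=0  c=4→T=2,p=0
L=0*4+2=2  i=0*2+0=0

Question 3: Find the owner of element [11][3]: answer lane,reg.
r=11->g=3,rb=1  c=3->t=1,b0=1
L=3*4+1=13  i=1*2+1=3

13,3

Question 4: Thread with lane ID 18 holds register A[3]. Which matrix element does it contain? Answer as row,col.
L=18->gid=18>>2=4, tid=18&3=2
[3]->row 4+8=12  col 2·2+1=5

12,5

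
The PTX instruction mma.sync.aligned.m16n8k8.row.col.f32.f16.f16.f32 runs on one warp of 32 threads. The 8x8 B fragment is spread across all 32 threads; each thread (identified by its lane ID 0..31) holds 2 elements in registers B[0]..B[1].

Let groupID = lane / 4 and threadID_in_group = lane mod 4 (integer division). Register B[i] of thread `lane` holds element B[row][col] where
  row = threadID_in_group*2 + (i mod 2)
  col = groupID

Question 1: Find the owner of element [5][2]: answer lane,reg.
10,1

c: 2->gid=2  r: 5->tid=2,i&1=1
L=2*4+2=10  i=1=1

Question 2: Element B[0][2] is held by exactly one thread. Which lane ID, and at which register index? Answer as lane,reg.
c=2⇒gr=2  r=0⇒th=0,odd=0
L=2*4+0=8  i=0=0

8,0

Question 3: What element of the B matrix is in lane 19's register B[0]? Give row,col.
19: gid=4,tid=3
[0] (3*2+0,4) = (6,4)

6,4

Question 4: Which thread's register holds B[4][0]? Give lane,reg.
c=0⇒gr=0  r=4⇒th=2,odd=0
L=0*4+2=2  i=0=0

2,0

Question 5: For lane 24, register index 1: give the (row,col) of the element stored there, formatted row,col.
lane 24=>24/4=6, 24 mod 4=0
i=1  r:2·0+1=>1  c:6

1,6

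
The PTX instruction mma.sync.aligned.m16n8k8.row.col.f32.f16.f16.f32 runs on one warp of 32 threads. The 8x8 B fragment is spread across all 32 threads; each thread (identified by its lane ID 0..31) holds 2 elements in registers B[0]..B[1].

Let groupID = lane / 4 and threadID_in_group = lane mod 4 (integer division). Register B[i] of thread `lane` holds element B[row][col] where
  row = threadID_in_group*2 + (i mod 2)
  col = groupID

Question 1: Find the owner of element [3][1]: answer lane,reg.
c=1⇒gr=1  r=3⇒th=1,odd=1
L=1*4+1=5  i=1=1

5,1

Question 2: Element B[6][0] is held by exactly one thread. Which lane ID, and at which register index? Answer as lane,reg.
3,0

c=0->g=0  r=6->t=3,b0=0
L=0*4+3=3  i=0=0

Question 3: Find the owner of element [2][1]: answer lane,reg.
5,0

c:1=>grp=1  r:2=>tig=1,lo=0
L=1*4+1=5  i=0=0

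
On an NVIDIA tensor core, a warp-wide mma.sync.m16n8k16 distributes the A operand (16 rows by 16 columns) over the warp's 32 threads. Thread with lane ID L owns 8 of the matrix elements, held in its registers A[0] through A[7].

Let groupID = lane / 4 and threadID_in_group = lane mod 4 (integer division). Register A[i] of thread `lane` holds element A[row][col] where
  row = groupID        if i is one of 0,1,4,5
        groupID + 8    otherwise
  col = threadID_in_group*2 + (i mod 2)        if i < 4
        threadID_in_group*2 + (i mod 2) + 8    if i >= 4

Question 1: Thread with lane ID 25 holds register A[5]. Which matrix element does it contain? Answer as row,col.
L=25=>grp=25>>2=6, tig=25&3=1
[5]=>row 6+0=6  col 1·2+1+8=11

6,11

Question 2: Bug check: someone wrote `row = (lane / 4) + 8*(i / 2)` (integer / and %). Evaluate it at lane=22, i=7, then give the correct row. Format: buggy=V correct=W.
`(lane / 4) + 8*(i / 2)`[22,7]->29
L=22->gid=22>>2=5, tid=22&3=2
[7]->row 5+8=13  col 2·2+1+8=13
row: 29 vs 13

buggy=29 correct=13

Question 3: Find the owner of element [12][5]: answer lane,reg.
18,3

r:12=>grp=4,rB=1  c:5=>cB=0,tig=2,lo=1
L=4*4+2=18  i=0*4+1*2+1=3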